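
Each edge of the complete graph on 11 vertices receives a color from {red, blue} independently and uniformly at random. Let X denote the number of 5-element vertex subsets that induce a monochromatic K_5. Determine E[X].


Let X = Σ_S X_S over the C(11, 5) = 462 subsets S of size 5, where X_S = 1 if the K_5 on S is monochromatic.
For a fixed S, the K_5 on S has C(5, 2) = 10 edges. P[all 10 edges red] = (1/2)^10, and likewise for blue, so P[monochromatic] = 2·(1/2)^10 = 2^{1 − 10} = 1/512.
Summing: E[X] = C(11, 5) · 2^{1 − 10} = 462 · 1/512 = 231/256.
Numerically: E[X] ≈ 0.90234.

E[X] = C(11,5)·2^(1−C(5,2)) = 231/256 ≈ 0.90234.


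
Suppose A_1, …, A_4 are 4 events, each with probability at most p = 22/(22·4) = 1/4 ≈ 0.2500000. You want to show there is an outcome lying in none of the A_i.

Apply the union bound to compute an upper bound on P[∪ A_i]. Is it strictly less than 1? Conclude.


Union bound: P[∪_{i=1}^{4} A_i] ≤ Σ_i P[A_i] ≤ 4·p = 4·(1/4) = 1.
Numerically: 1 ≈ 1.0000000.
Is 1 < 1? NO.
Since the bound 1 is ≥ 1, the union bound is uninformative here; it does NOT by itself certify existence.

4·p = 1 ≈ 1.0000000; existence NOT certified by the union bound.


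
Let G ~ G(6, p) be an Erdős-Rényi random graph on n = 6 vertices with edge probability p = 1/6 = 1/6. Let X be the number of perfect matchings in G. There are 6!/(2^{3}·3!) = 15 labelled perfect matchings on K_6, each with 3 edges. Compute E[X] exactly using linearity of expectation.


K_6 has 6!/(2^{3}·3!) = 15 labelled perfect matchings.
For each such perfect matching H, let X_H = 1 if all 3 edges of H are present in G. Then P[X_H = 1] = p^{3} = (1/6)^{3} = 1/216.
By linearity of expectation: E[X] = Σ_H E[X_H] = 15 · p^{3} = 15 · 1/216 = 5/72.
Numerically: E[X] ≈ 0.0694.

E[X] = 15 · (1/6)^{3} = 5/72 ≈ 0.0694.


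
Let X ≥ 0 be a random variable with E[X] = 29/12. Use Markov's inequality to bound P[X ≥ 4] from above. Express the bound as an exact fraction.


μ = E[X] = 29/12, a = 4.
Markov: P[X ≥ 4] ≤ μ/a = (29/12)/4 = 29/48.
Numerically: ≈ 0.604167.
(Since a = 4 > μ = 2.416667, the bound 29/48 is < 1 and informative.)

P[X ≥ 4] ≤ 29/48 ≈ 0.604167.


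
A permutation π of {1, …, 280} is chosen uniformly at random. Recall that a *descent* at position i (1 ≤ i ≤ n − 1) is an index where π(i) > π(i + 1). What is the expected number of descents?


Write X = Σ X_I over i = 1, …, 279, with X_I the indicator of one descent.
There are 279 indicators.
For each fixed i, the pair (π(i), π(i+1)) is a uniformly random ordered pair of distinct values from {1, …, 280}; by symmetry P[π(i) > π(i+1)] = 1/2.
By linearity: E[X] = 279 · (1/2) = (280 − 1) · (1/2) = 279/2 ≈ 139.500.

E[X] = 279/2 = 139.500.


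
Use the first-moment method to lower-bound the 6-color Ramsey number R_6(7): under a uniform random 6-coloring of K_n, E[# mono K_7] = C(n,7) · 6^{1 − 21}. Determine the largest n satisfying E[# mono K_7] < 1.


We need C(n, 7) · 6^{1 − 21} < 1, i.e. C(n, 7) < 6^{21 − 1} = 3656158440062976.
Check values of n near the boundary:
  n = 566: C(566, 7) = 3557206237959440; 3557206237959440 < 3656158440062976? YES
  n = 567: C(567, 7) = 3601671315933933; 3601671315933933 < 3656158440062976? YES
  n = 568: C(568, 7) = 3646611956239704; 3646611956239704 < 3656158440062976? YES
  n = 569: C(569, 7) = 3692032389858348; 3692032389858348 < 3656158440062976? NO
The largest n with C(n, 7) < 3656158440062976 is n = 568 (where E[X] = 16882462760369/16926659444736 ≈ 0.9973889). Hence R_6(7) > 568, i.e. R_6(7) ≥ 569.

Largest n = 568; hence R_6(7) > 568.


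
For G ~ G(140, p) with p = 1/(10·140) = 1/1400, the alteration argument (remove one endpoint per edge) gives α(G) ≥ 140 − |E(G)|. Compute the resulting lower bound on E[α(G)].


E[|E(G)|] = C(140, 2)·p = 9730 · (1/1400) = 139/20.
E[α(G)] ≥ n − E[|E(G)|] = 140 − 139/20 = 2661/20.
Numerically: ≈ 133.050000.
(This is only a lower bound; the true E[α(G)] may be larger.)

E[α(G)] ≥ 2661/20 ≈ 133.050000.


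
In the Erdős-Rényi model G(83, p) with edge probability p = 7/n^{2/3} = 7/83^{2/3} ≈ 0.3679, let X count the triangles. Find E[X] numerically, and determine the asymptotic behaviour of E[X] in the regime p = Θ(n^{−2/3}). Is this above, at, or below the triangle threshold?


Number of potential triangles: C(83, 3) = 91881.
Each occurs with probability p³ ≈ (0.3679)³ ≈ 4.978952e-02.
By linearity: E[X] = C(83, 3)·p³ ≈ 91881 · 4.978952e-02 ≈ 4574.7108.
Since α = 2/3 < 1, p = c/n^{2/3} ≫ 1/n is above the triangle threshold p ~ 1/n. Asymptotically E[X] ~ (c³/6)·n^{3(1−α)} = (7³/6)·n^{1} → ∞; triangles are abundant w.h.p.

E[X] ≈ 4574.7108; in regime p = Θ(1/n^{2/3}) E[X] diverges (above the triangle threshold p ~ 1/n).


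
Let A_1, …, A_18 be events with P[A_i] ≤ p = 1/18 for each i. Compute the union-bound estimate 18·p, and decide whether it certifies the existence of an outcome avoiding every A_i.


Union bound: P[∪_{i=1}^{18} A_i] ≤ Σ_i P[A_i] ≤ 18·p = 18·(1/18) = 1.
Numerically: 1 ≈ 1.000000.
Is 1 < 1? NO.
Since the bound 1 is ≥ 1, the union bound is uninformative here; it does NOT by itself certify existence.

18·p = 1 ≈ 1.000000; existence NOT certified by the union bound.


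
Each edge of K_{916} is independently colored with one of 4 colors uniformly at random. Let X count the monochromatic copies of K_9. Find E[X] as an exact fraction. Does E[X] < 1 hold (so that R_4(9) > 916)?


E[X] = C(916, 9) · 4^{1 − 36} = 1202748565202942340440 · 4^{−35} = 1202748565202942340440/1180591620717411303424.
As a reduced fraction: E[X] = 150343570650367792555/147573952589676412928 ≈ 1.0188.
Is E[X] < 1? NO.
Since E[X] ≥ 1, the first-moment bound is inconclusive at n = 916; it does NOT by itself certify R_4(9) > 916.

E[X] = 150343570650367792555/147573952589676412928 ≈ 1.0188; E[X] ≥ 1; first-moment method inconclusive here.


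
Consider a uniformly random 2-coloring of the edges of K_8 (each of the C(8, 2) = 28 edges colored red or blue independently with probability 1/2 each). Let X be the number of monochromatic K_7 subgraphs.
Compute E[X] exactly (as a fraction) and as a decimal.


Let X = Σ_S X_S over the C(8, 7) = 8 subsets S of size 7, where X_S = 1 if the K_7 on S is monochromatic.
For a fixed S, the K_7 on S has C(7, 2) = 21 edges. P[all 21 edges red] = (1/2)^21, and likewise for blue, so P[monochromatic] = 2·(1/2)^21 = 2^{1 − 21} = 1/1048576.
Summing: E[X] = C(8, 7) · 2^{1 − 21} = 8 · 1/1048576 = 1/131072.
Numerically: E[X] ≈ 0.00001.

E[X] = C(8,7)·2^(1−C(7,2)) = 1/131072 ≈ 0.00001.


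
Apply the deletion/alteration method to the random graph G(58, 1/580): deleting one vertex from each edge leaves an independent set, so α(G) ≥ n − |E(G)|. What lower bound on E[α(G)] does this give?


E[|E(G)|] = C(58, 2)·p = 1653 · (1/580) = 57/20.
E[α(G)] ≥ n − E[|E(G)|] = 58 − 57/20 = 1103/20.
Numerically: ≈ 55.15000.
(This is only a lower bound; the true E[α(G)] may be larger.)

E[α(G)] ≥ 1103/20 ≈ 55.15000.


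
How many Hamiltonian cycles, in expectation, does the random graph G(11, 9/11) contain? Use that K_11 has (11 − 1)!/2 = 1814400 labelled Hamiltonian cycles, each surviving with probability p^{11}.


K_11 has (11 − 1)!/2 = 1814400 labelled Hamiltonian cycles.
For each such Hamiltonian cycle H, let X_H = 1 if all 11 edges of H are present in G. Then P[X_H = 1] = p^{11} = (9/11)^{11} = 31381059609/285311670611.
Summing the indicators: E[X] = Σ_H E[X_H] = 1814400 · p^{11} = 1814400 · 31381059609/285311670611 = 56937794554569600/285311670611.
Numerically: E[X] ≈ 1.996e+05.

E[X] = 1814400 · (9/11)^{11} = 56937794554569600/285311670611 ≈ 1.996e+05.


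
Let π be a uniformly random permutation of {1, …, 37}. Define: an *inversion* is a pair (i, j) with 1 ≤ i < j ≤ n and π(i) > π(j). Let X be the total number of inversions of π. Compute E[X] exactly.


Write X = Σ X_I over the C(37, 2) = 666 pairs i < j, with X_I the indicator of one inversion.
There are 666 indicators.
For each fixed pair i < j, the values π(i) and π(j) are two distinct elements of {1, …, 37} in uniformly random order; by symmetry P[π(i) > π(j)] = 1/2.
By linearity: E[X] = 666 · (1/2) = C(37, 2) · (1/2) = 666/2 = 333 ≈ 333.00000.

E[X] = 333 = 333.00000.


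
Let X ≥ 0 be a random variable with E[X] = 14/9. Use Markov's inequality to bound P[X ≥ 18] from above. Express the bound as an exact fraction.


μ = E[X] = 14/9, a = 18.
Markov: P[X ≥ 18] ≤ μ/a = (14/9)/18 = 7/81.
Numerically: ≈ 0.086420.
(Since a = 18 > μ = 1.555556, the bound 7/81 is < 1 and informative.)

P[X ≥ 18] ≤ 7/81 ≈ 0.086420.


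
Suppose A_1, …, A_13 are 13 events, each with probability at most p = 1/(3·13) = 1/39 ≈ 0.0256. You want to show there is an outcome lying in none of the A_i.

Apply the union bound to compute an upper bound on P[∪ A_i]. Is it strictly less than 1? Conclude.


Union bound: P[∪_{i=1}^{13} A_i] ≤ Σ_i P[A_i] ≤ 13·p = 13·(1/39) = 1/3.
Numerically: 1/3 ≈ 0.3333.
Is 1/3 < 1? YES.
Since P[∪ A_i] ≤ 1/3 < 1, the complement has P[∩ A_i^c] ≥ 1 − 1/3 = 2/3 > 0, so some outcome avoids every A_i.

13·p = 1/3 ≈ 0.3333; existence CERTIFIED by the union bound.


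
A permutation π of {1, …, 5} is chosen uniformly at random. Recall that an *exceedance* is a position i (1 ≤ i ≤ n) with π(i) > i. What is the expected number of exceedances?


Write X = Σ_{i=1}^{5} X_i, where X_i = 1_{π(i) > i}.
For each fixed i, π(i) is uniform over {1, …, 5} (marginal of a uniform permutation), so P[π(i) > i] = (n − i)/n. Summing: Σ_{i=1}^{5} (n − i)/n = (0 + 1 + … + 4)/5 = 5(5 − 1)/(2·5) = (5 − 1)/2.
Hence E[X] = Σ_{i=1}^{5} (5 − i)/5 = 2 ≈ 2.0000.

E[X] = 2 = 2.0000.


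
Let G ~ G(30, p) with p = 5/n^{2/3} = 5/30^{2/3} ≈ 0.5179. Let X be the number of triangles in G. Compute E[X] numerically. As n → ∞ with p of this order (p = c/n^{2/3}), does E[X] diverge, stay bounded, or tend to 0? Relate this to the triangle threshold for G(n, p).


Number of potential triangles: C(30, 3) = 4060.
Each occurs with probability p³ ≈ (0.5179)³ ≈ 1.388889e-01.
By linearity: E[X] = C(30, 3)·p³ ≈ 4060 · 1.388889e-01 ≈ 563.8889.
Since α = 2/3 < 1, p = c/n^{2/3} ≫ 1/n is above the triangle threshold p ~ 1/n. Asymptotically E[X] ~ (c³/6)·n^{3(1−α)} = (5³/6)·n^{1} → ∞; triangles are abundant w.h.p.

E[X] ≈ 563.8889; in regime p = Θ(1/n^{2/3}) E[X] diverges (above the triangle threshold p ~ 1/n).


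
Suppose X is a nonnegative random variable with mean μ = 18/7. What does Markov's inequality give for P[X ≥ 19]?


μ = E[X] = 18/7, a = 19.
Markov: P[X ≥ 19] ≤ μ/a = (18/7)/19 = 18/133.
Numerically: ≈ 0.135338.
(Since a = 19 > μ = 2.571429, the bound 18/133 is < 1 and informative.)

P[X ≥ 19] ≤ 18/133 ≈ 0.135338.


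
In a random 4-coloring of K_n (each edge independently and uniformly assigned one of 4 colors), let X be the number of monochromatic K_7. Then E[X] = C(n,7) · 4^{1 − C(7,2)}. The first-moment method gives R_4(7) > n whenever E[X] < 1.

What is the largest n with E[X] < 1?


We need C(n, 7) · 4^{1 − 21} < 1, i.e. C(n, 7) < 4^{21 − 1} = 1099511627776.
Check values of n near the boundary:
  n = 179: C(179, 7) = 1037437234460; 1037437234460 < 1099511627776? YES
  n = 180: C(180, 7) = 1079414463600; 1079414463600 < 1099511627776? YES
  n = 181: C(181, 7) = 1122839183400; 1122839183400 < 1099511627776? NO
The largest n with C(n, 7) < 1099511627776 is n = 180 (where E[X] = 67463403975/68719476736 ≈ 0.98172). Hence R_4(7) > 180, i.e. R_4(7) ≥ 181.

Largest n = 180; hence R_4(7) > 180.


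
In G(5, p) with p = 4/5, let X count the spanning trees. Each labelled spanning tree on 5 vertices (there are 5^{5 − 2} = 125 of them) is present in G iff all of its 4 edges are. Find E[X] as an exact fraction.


K_5 has 5^{5 − 2} = 125 labelled spanning trees.
For each such spanning tree H, let X_H = 1 if all 4 edges of H are present in G. Then P[X_H = 1] = p^{4} = (4/5)^{4} = 256/625.
By linearity of expectation: E[X] = Σ_H E[X_H] = 125 · p^{4} = 125 · 256/625 = 256/5.
Numerically: E[X] ≈ 51.2.

E[X] = 125 · (4/5)^{4} = 256/5 ≈ 51.2.


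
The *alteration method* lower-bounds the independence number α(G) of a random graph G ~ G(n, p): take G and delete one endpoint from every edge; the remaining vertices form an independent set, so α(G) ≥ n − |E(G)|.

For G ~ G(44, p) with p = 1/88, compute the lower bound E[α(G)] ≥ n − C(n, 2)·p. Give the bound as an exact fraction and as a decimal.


E[|E(G)|] = C(44, 2)·p = 946 · (1/88) = 43/4.
E[α(G)] ≥ n − E[|E(G)|] = 44 − 43/4 = 133/4.
Numerically: ≈ 33.250.
(This is only a lower bound; the true E[α(G)] may be larger.)

E[α(G)] ≥ 133/4 ≈ 33.250.


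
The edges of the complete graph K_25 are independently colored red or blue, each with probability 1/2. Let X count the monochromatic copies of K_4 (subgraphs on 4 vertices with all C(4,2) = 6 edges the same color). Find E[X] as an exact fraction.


Let X = Σ_S X_S over the C(25, 4) = 12650 subsets S of size 4, where X_S = 1 if the K_4 on S is monochromatic.
For a fixed S, the K_4 on S has C(4, 2) = 6 edges. P[all 6 edges red] = (1/2)^6, and likewise for blue, so P[monochromatic] = 2·(1/2)^6 = 2^{1 − 6} = 1/32.
By linearity of expectation: E[X] = C(25, 4) · 2^{1 − 6} = 12650 · 1/32 = 6325/16.
Numerically: E[X] ≈ 395.31250.

E[X] = C(25,4)·2^(1−C(4,2)) = 6325/16 ≈ 395.31250.


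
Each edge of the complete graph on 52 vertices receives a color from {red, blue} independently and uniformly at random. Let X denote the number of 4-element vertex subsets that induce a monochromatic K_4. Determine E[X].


Let X = Σ_S X_S over the C(52, 4) = 270725 subsets S of size 4, where X_S = 1 if the K_4 on S is monochromatic.
For a fixed S, the K_4 on S has C(4, 2) = 6 edges. P[all 6 edges red] = (1/2)^6, and likewise for blue, so P[monochromatic] = 2·(1/2)^6 = 2^{1 − 6} = 1/32.
By linearity of expectation: E[X] = C(52, 4) · 2^{1 − 6} = 270725 · 1/32 = 270725/32.
Numerically: E[X] ≈ 8460.156.

E[X] = C(52,4)·2^(1−C(4,2)) = 270725/32 ≈ 8460.156.


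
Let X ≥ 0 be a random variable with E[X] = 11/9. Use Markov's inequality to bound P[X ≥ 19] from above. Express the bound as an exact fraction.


μ = E[X] = 11/9, a = 19.
Markov: P[X ≥ 19] ≤ μ/a = (11/9)/19 = 11/171.
Numerically: ≈ 0.0643.
(Since a = 19 > μ = 1.2222, the bound 11/171 is < 1 and informative.)

P[X ≥ 19] ≤ 11/171 ≈ 0.0643.


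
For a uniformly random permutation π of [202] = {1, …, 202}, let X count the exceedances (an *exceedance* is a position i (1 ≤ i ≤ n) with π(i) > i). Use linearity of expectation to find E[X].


Write X = Σ_{i=1}^{202} X_i, where X_i = 1_{π(i) > i}.
For each fixed i, π(i) is uniform over {1, …, 202} (marginal of a uniform permutation), so P[π(i) > i] = (n − i)/n. Summing: Σ_{i=1}^{202} (n − i)/n = (0 + 1 + … + 201)/202 = 202(202 − 1)/(2·202) = (202 − 1)/2.
Hence E[X] = Σ_{i=1}^{202} (202 − i)/202 = 201/2 ≈ 100.5000.

E[X] = 201/2 = 100.5000.


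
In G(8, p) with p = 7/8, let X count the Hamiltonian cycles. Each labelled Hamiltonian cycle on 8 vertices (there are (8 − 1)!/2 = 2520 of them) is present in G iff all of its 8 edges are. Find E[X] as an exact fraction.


K_8 has (8 − 1)!/2 = 2520 labelled Hamiltonian cycles.
For each such Hamiltonian cycle H, let X_H = 1 if all 8 edges of H are present in G. Then P[X_H = 1] = p^{8} = (7/8)^{8} = 5764801/16777216.
By linearity of expectation: E[X] = Σ_H E[X_H] = 2520 · p^{8} = 2520 · 5764801/16777216 = 1815912315/2097152.
Numerically: E[X] ≈ 866.

E[X] = 2520 · (7/8)^{8} = 1815912315/2097152 ≈ 866.


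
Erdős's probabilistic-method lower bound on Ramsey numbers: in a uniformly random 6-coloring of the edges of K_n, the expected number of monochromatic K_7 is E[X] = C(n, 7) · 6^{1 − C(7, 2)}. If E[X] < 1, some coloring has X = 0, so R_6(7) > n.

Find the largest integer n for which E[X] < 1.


We need C(n, 7) · 6^{1 − 21} < 1, i.e. C(n, 7) < 6^{21 − 1} = 3656158440062976.
Check values of n near the boundary:
  n = 567: C(567, 7) = 3601671315933933; 3601671315933933 < 3656158440062976? YES
  n = 568: C(568, 7) = 3646611956239704; 3646611956239704 < 3656158440062976? YES
  n = 569: C(569, 7) = 3692032389858348; 3692032389858348 < 3656158440062976? NO
The largest n with C(n, 7) < 3656158440062976 is n = 568 (where E[X] = 16882462760369/16926659444736 ≈ 0.99739). Hence R_6(7) > 568, i.e. R_6(7) ≥ 569.

Largest n = 568; hence R_6(7) > 568.


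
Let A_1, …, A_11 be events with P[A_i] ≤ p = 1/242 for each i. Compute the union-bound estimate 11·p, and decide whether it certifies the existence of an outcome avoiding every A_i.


Union bound: P[∪_{i=1}^{11} A_i] ≤ Σ_i P[A_i] ≤ 11·p = 11·(1/242) = 1/22.
Numerically: 1/22 ≈ 0.045.
Is 1/22 < 1? YES.
Since P[∪ A_i] ≤ 1/22 < 1, the complement has P[∩ A_i^c] ≥ 1 − 1/22 = 21/22 > 0, so some outcome avoids every A_i.

11·p = 1/22 ≈ 0.045; existence CERTIFIED by the union bound.


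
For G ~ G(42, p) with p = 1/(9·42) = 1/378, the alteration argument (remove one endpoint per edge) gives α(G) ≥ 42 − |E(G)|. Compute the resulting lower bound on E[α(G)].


E[|E(G)|] = C(42, 2)·p = 861 · (1/378) = 41/18.
E[α(G)] ≥ n − E[|E(G)|] = 42 − 41/18 = 715/18.
Numerically: ≈ 39.722.
(This is only a lower bound; the true E[α(G)] may be larger.)

E[α(G)] ≥ 715/18 ≈ 39.722.


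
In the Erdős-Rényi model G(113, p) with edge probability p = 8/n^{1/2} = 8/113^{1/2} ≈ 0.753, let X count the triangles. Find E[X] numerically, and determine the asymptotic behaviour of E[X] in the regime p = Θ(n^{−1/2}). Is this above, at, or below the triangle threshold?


Number of potential triangles: C(113, 3) = 234136.
Each occurs with probability p³ ≈ (0.753)³ ≈ 4.26238e-01.
By linearity: E[X] = C(113, 3)·p³ ≈ 234136 · 4.26238e-01 ≈ 99797.690.
Since α = 1/2 < 1, p = c/n^{1/2} ≫ 1/n is above the triangle threshold p ~ 1/n. Asymptotically E[X] ~ (c³/6)·n^{3(1−α)} = (8³/6)·n^{1.5} → ∞; triangles are abundant w.h.p.

E[X] ≈ 99797.690; in regime p = Θ(1/n^{1/2}) E[X] diverges (above the triangle threshold p ~ 1/n).


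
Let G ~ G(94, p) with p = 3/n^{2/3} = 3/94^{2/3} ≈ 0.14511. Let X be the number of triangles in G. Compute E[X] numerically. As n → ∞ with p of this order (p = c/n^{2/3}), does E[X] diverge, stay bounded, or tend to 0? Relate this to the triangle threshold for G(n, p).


Number of potential triangles: C(94, 3) = 134044.
Each occurs with probability p³ ≈ (0.14511)³ ≈ 3.0556813e-03.
By linearity: E[X] = C(94, 3)·p³ ≈ 134044 · 3.0556813e-03 ≈ 409.59574.
Since α = 2/3 < 1, p = c/n^{2/3} ≫ 1/n is above the triangle threshold p ~ 1/n. Asymptotically E[X] ~ (c³/6)·n^{3(1−α)} = (3³/6)·n^{1} → ∞; triangles are abundant w.h.p.

E[X] ≈ 409.59574; in regime p = Θ(1/n^{2/3}) E[X] diverges (above the triangle threshold p ~ 1/n).


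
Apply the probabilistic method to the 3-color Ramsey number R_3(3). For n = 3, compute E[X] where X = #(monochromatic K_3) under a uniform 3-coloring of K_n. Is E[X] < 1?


E[X] = C(3, 3) · 3^{1 − 3} = 1 · 3^{−2} = 1/9.
As a reduced fraction: E[X] = 1/9 ≈ 0.11111.
Is E[X] < 1? YES.
Since E[X] < 1, there exists a 3-coloring of K_{3} with no monochromatic K_3; hence R_3(3) > 3.

E[X] = 1/9 ≈ 0.11111; E[X] < 1, so R_3(3) > 3.


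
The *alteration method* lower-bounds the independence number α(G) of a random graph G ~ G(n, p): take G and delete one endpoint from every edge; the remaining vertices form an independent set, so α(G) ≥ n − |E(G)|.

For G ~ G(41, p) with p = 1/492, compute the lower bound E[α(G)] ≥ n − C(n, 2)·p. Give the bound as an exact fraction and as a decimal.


E[|E(G)|] = C(41, 2)·p = 820 · (1/492) = 5/3.
E[α(G)] ≥ n − E[|E(G)|] = 41 − 5/3 = 118/3.
Numerically: ≈ 39.333333.
(This is only a lower bound; the true E[α(G)] may be larger.)

E[α(G)] ≥ 118/3 ≈ 39.333333.


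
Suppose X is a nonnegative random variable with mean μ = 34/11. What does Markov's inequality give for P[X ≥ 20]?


μ = E[X] = 34/11, a = 20.
Markov: P[X ≥ 20] ≤ μ/a = (34/11)/20 = 17/110.
Numerically: ≈ 0.15455.
(Since a = 20 > μ = 3.09091, the bound 17/110 is < 1 and informative.)

P[X ≥ 20] ≤ 17/110 ≈ 0.15455.


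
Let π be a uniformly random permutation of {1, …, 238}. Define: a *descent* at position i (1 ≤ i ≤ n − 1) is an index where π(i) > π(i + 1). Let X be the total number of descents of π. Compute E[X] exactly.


Write X = Σ X_I over i = 1, …, 237, with X_I the indicator of one descent.
There are 237 indicators.
For each fixed i, the pair (π(i), π(i+1)) is a uniformly random ordered pair of distinct values from {1, …, 238}; by symmetry P[π(i) > π(i+1)] = 1/2.
By linearity: E[X] = 237 · (1/2) = (238 − 1) · (1/2) = 237/2 ≈ 118.50000.

E[X] = 237/2 = 118.50000.


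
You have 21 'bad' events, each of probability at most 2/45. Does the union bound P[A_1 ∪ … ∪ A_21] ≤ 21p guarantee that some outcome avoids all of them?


Union bound: P[∪_{i=1}^{21} A_i] ≤ Σ_i P[A_i] ≤ 21·p = 21·(2/45) = 14/15.
Numerically: 14/15 ≈ 0.93333.
Is 14/15 < 1? YES.
Since P[∪ A_i] ≤ 14/15 < 1, the complement has P[∩ A_i^c] ≥ 1 − 14/15 = 1/15 > 0, so some outcome avoids every A_i.

21·p = 14/15 ≈ 0.93333; existence CERTIFIED by the union bound.


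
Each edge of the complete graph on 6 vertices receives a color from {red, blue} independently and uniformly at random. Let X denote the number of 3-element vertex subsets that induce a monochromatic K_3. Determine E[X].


Let X = Σ_S X_S over the C(6, 3) = 20 subsets S of size 3, where X_S = 1 if the K_3 on S is monochromatic.
For a fixed S, the K_3 on S has C(3, 2) = 3 edges. P[all 3 edges red] = (1/2)^3, and likewise for blue, so P[monochromatic] = 2·(1/2)^3 = 2^{1 − 3} = 1/4.
By linearity of expectation: E[X] = C(6, 3) · 2^{1 − 3} = 20 · 1/4 = 5.
Numerically: E[X] ≈ 5.000000.

E[X] = C(6,3)·2^(1−C(3,2)) = 5 ≈ 5.000000.


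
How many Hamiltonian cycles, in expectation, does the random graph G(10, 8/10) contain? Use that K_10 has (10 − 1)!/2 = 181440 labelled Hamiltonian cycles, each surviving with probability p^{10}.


K_10 has (10 − 1)!/2 = 181440 labelled Hamiltonian cycles.
For each such Hamiltonian cycle H, let X_H = 1 if all 10 edges of H are present in G. Then P[X_H = 1] = p^{10} = (4/5)^{10} = 1048576/9765625.
By linearity of expectation: E[X] = Σ_H E[X_H] = 181440 · p^{10} = 181440 · 1048576/9765625 = 38050725888/1953125.
Numerically: E[X] ≈ 1.948e+04.

E[X] = 181440 · (4/5)^{10} = 38050725888/1953125 ≈ 1.948e+04.


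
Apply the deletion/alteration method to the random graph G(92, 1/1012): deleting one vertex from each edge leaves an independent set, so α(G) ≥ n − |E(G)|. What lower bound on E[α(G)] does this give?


E[|E(G)|] = C(92, 2)·p = 4186 · (1/1012) = 91/22.
E[α(G)] ≥ n − E[|E(G)|] = 92 − 91/22 = 1933/22.
Numerically: ≈ 87.86364.
(This is only a lower bound; the true E[α(G)] may be larger.)

E[α(G)] ≥ 1933/22 ≈ 87.86364.


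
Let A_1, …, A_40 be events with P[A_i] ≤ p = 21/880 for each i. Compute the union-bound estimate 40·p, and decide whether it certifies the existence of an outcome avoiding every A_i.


Union bound: P[∪_{i=1}^{40} A_i] ≤ Σ_i P[A_i] ≤ 40·p = 40·(21/880) = 21/22.
Numerically: 21/22 ≈ 0.9545.
Is 21/22 < 1? YES.
Since P[∪ A_i] ≤ 21/22 < 1, the complement has P[∩ A_i^c] ≥ 1 − 21/22 = 1/22 > 0, so some outcome avoids every A_i.

40·p = 21/22 ≈ 0.9545; existence CERTIFIED by the union bound.


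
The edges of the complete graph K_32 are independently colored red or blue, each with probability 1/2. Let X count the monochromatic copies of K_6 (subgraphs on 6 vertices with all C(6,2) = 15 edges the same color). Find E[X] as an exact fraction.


Let X = Σ_S X_S over the C(32, 6) = 906192 subsets S of size 6, where X_S = 1 if the K_6 on S is monochromatic.
For a fixed S, the K_6 on S has C(6, 2) = 15 edges. P[all 15 edges red] = (1/2)^15, and likewise for blue, so P[monochromatic] = 2·(1/2)^15 = 2^{1 − 15} = 1/16384.
By linearity of expectation: E[X] = C(32, 6) · 2^{1 − 15} = 906192 · 1/16384 = 56637/1024.
Numerically: E[X] ≈ 55.30957.

E[X] = C(32,6)·2^(1−C(6,2)) = 56637/1024 ≈ 55.30957.


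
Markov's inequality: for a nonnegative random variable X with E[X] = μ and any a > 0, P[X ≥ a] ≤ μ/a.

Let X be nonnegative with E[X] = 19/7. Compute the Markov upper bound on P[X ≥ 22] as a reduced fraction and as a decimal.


μ = E[X] = 19/7, a = 22.
Markov: P[X ≥ 22] ≤ μ/a = (19/7)/22 = 19/154.
Numerically: ≈ 0.123377.
(Since a = 22 > μ = 2.714286, the bound 19/154 is < 1 and informative.)

P[X ≥ 22] ≤ 19/154 ≈ 0.123377.


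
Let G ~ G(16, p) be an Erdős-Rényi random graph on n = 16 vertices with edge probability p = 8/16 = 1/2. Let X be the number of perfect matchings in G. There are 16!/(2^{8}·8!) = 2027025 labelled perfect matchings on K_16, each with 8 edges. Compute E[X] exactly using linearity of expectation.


K_16 has 16!/(2^{8}·8!) = 2027025 labelled perfect matchings.
For each such perfect matching H, let X_H = 1 if all 8 edges of H are present in G. Then P[X_H = 1] = p^{8} = (1/2)^{8} = 1/256.
Summing the indicators: E[X] = Σ_H E[X_H] = 2027025 · p^{8} = 2027025 · 1/256 = 2027025/256.
Numerically: E[X] ≈ 7918.

E[X] = 2027025 · (1/2)^{8} = 2027025/256 ≈ 7918.


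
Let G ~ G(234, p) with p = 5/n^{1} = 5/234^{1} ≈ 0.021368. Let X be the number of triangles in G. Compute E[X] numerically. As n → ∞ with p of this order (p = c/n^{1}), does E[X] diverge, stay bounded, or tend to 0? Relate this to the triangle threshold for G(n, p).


Number of potential triangles: C(234, 3) = 2108184.
Each occurs with probability p³ ≈ (0.021368)³ ≈ 9.7557899e-06.
By linearity: E[X] = C(234, 3)·p³ ≈ 2108184 · 9.7557899e-06 ≈ 20.56700.
Here α = 1, so p = 5/n is exactly at the triangle threshold p ~ 1/n. Asymptotically E[X] → c³/6 = 5³/6 = 125/6 ≈ 20.83333, a bounded constant. In this regime the triangle count is asymptotically Poisson(c³/6).

E[X] ≈ 20.56700; in regime p = Θ(1/n^{1}) E[X] stays bounded (at the triangle threshold p ~ 1/n).


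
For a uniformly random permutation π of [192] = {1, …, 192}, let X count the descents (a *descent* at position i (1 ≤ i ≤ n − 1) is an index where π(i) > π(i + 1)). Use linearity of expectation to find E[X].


Write X = Σ X_I over i = 1, …, 191, with X_I the indicator of one descent.
There are 191 indicators.
For each fixed i, the pair (π(i), π(i+1)) is a uniformly random ordered pair of distinct values from {1, …, 192}; by symmetry P[π(i) > π(i+1)] = 1/2.
By linearity: E[X] = 191 · (1/2) = (192 − 1) · (1/2) = 191/2 ≈ 95.500.

E[X] = 191/2 = 95.500.


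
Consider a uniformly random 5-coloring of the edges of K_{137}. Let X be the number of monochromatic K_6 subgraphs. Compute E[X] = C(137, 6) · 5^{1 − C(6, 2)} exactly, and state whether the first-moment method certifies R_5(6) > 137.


E[X] = C(137, 6) · 5^{1 − 15} = 8218472724 · 5^{−14} = 8218472724/6103515625.
As a reduced fraction: E[X] = 8218472724/6103515625 ≈ 1.3465146.
Is E[X] < 1? NO.
Since E[X] ≥ 1, the first-moment bound is inconclusive at n = 137; it does NOT by itself certify R_5(6) > 137.

E[X] = 8218472724/6103515625 ≈ 1.3465146; E[X] ≥ 1; first-moment method inconclusive here.


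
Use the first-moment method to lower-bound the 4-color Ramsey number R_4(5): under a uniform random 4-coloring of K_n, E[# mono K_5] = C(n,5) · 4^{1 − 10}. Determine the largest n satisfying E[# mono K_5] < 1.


We need C(n, 5) · 4^{1 − 10} < 1, i.e. C(n, 5) < 4^{10 − 1} = 262144.
Check values of n near the boundary:
  n = 27: C(27, 5) = 80730; 80730 < 262144? YES
  n = 28: C(28, 5) = 98280; 98280 < 262144? YES
  n = 29: C(29, 5) = 118755; 118755 < 262144? YES
  n = 30: C(30, 5) = 142506; 142506 < 262144? YES
  n = 31: C(31, 5) = 169911; 169911 < 262144? YES
  n = 32: C(32, 5) = 201376; 201376 < 262144? YES
  n = 33: C(33, 5) = 237336; 237336 < 262144? YES
  n = 34: C(34, 5) = 278256; 278256 < 262144? NO
  n = 35: C(35, 5) = 324632; 324632 < 262144? NO
The largest n with C(n, 5) < 262144 is n = 33 (where E[X] = 29667/32768 ≈ 0.905). Hence R_4(5) > 33, i.e. R_4(5) ≥ 34.

Largest n = 33; hence R_4(5) > 33.


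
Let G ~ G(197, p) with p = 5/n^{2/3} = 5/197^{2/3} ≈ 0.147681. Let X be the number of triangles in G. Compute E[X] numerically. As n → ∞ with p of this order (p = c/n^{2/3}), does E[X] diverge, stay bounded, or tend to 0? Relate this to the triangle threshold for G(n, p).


Number of potential triangles: C(197, 3) = 1254890.
Each occurs with probability p³ ≈ (0.147681)³ ≈ 3.22090237e-03.
By linearity: E[X] = C(197, 3)·p³ ≈ 1254890 · 3.22090237e-03 ≈ 4041.878173.
Since α = 2/3 < 1, p = c/n^{2/3} ≫ 1/n is above the triangle threshold p ~ 1/n. Asymptotically E[X] ~ (c³/6)·n^{3(1−α)} = (5³/6)·n^{1} → ∞; triangles are abundant w.h.p.

E[X] ≈ 4041.878173; in regime p = Θ(1/n^{2/3}) E[X] diverges (above the triangle threshold p ~ 1/n).


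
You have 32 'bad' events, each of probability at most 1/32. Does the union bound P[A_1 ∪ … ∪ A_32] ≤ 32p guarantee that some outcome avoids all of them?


Union bound: P[∪_{i=1}^{32} A_i] ≤ Σ_i P[A_i] ≤ 32·p = 32·(1/32) = 1.
Numerically: 1 ≈ 1.000000.
Is 1 < 1? NO.
Since the bound 1 is ≥ 1, the union bound is uninformative here; it does NOT by itself certify existence.

32·p = 1 ≈ 1.000000; existence NOT certified by the union bound.


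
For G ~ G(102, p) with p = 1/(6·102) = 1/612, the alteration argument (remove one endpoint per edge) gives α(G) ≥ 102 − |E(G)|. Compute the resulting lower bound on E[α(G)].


E[|E(G)|] = C(102, 2)·p = 5151 · (1/612) = 101/12.
E[α(G)] ≥ n − E[|E(G)|] = 102 − 101/12 = 1123/12.
Numerically: ≈ 93.58333.
(This is only a lower bound; the true E[α(G)] may be larger.)

E[α(G)] ≥ 1123/12 ≈ 93.58333.


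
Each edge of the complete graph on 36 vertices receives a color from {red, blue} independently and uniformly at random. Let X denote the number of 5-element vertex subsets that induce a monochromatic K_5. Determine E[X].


Let X = Σ_S X_S over the C(36, 5) = 376992 subsets S of size 5, where X_S = 1 if the K_5 on S is monochromatic.
For a fixed S, the K_5 on S has C(5, 2) = 10 edges. P[all 10 edges red] = (1/2)^10, and likewise for blue, so P[monochromatic] = 2·(1/2)^10 = 2^{1 − 10} = 1/512.
By linearity of expectation: E[X] = C(36, 5) · 2^{1 − 10} = 376992 · 1/512 = 11781/16.
Numerically: E[X] ≈ 736.3125.

E[X] = C(36,5)·2^(1−C(5,2)) = 11781/16 ≈ 736.3125.


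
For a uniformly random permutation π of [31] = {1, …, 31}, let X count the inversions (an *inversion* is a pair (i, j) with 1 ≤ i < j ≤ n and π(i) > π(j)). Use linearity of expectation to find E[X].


Write X = Σ X_I over the C(31, 2) = 465 pairs i < j, with X_I the indicator of one inversion.
There are 465 indicators.
For each fixed pair i < j, the values π(i) and π(j) are two distinct elements of {1, …, 31} in uniformly random order; by symmetry P[π(i) > π(j)] = 1/2.
By linearity: E[X] = 465 · (1/2) = C(31, 2) · (1/2) = 465/2 = 465/2 ≈ 232.500000.

E[X] = 465/2 = 232.500000.


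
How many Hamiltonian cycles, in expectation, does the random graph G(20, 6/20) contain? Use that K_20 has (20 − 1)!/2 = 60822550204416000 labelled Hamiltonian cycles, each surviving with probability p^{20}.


K_20 has (20 − 1)!/2 = 60822550204416000 labelled Hamiltonian cycles.
For each such Hamiltonian cycle H, let X_H = 1 if all 20 edges of H are present in G. Then P[X_H = 1] = p^{20} = (3/10)^{20} = 3486784401/100000000000000000000.
By linearity of expectation: E[X] = Σ_H E[X_H] = 60822550204416000 · p^{20} = 60822550204416000 · 3486784401/100000000000000000000 = 51776152168407487821/24414062500000.
Numerically: E[X] ≈ 2.1208e+06.

E[X] = 60822550204416000 · (3/10)^{20} = 51776152168407487821/24414062500000 ≈ 2.1208e+06.


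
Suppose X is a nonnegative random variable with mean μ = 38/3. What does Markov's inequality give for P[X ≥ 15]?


μ = E[X] = 38/3, a = 15.
Markov: P[X ≥ 15] ≤ μ/a = (38/3)/15 = 38/45.
Numerically: ≈ 0.844444.
(Since a = 15 > μ = 12.666667, the bound 38/45 is < 1 and informative.)

P[X ≥ 15] ≤ 38/45 ≈ 0.844444.


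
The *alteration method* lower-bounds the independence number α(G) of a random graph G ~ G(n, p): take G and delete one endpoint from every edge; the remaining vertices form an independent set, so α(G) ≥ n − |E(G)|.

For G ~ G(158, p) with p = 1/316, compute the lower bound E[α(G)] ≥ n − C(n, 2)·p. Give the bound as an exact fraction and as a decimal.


E[|E(G)|] = C(158, 2)·p = 12403 · (1/316) = 157/4.
E[α(G)] ≥ n − E[|E(G)|] = 158 − 157/4 = 475/4.
Numerically: ≈ 118.75000.
(This is only a lower bound; the true E[α(G)] may be larger.)

E[α(G)] ≥ 475/4 ≈ 118.75000.


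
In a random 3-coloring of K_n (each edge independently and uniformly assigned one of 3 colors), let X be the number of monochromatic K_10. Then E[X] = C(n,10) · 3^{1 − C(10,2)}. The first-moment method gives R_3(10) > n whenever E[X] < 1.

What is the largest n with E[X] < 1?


We need C(n, 10) · 3^{1 − 45} < 1, i.e. C(n, 10) < 3^{45 − 1} = 984770902183611232881.
Check values of n near the boundary:
  n = 567: C(567, 10) = 873787071273467749398; 873787071273467749398 < 984770902183611232881? YES
  n = 568: C(568, 10) = 889446337783744949208; 889446337783744949208 < 984770902183611232881? YES
  n = 569: C(569, 10) = 905357721286137524328; 905357721286137524328 < 984770902183611232881? YES
  n = 570: C(570, 10) = 921524823451961408691; 921524823451961408691 < 984770902183611232881? YES
  n = 571: C(571, 10) = 937951290893172842001; 937951290893172842001 < 984770902183611232881? YES
  n = 572: C(572, 10) = 954640815642161682606; 954640815642161682606 < 984770902183611232881? YES
  n = 573: C(573, 10) = 971597135635805762226; 971597135635805762226 < 984770902183611232881? YES
  n = 574: C(574, 10) = 988824035203816502691; 988824035203816502691 < 984770902183611232881? NO
The largest n with C(n, 10) < 984770902183611232881 is n = 573 (where E[X] = 35985079097622435638/36472996377170786403 ≈ 0.987). Hence R_3(10) > 573, i.e. R_3(10) ≥ 574.

Largest n = 573; hence R_3(10) > 573.


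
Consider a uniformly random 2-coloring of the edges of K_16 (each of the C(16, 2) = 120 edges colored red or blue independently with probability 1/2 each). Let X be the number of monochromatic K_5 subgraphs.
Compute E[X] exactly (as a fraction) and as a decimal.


Let X = Σ_S X_S over the C(16, 5) = 4368 subsets S of size 5, where X_S = 1 if the K_5 on S is monochromatic.
For a fixed S, the K_5 on S has C(5, 2) = 10 edges. P[all 10 edges red] = (1/2)^10, and likewise for blue, so P[monochromatic] = 2·(1/2)^10 = 2^{1 − 10} = 1/512.
Summing: E[X] = C(16, 5) · 2^{1 − 10} = 4368 · 1/512 = 273/32.
Numerically: E[X] ≈ 8.531250.

E[X] = C(16,5)·2^(1−C(5,2)) = 273/32 ≈ 8.531250.


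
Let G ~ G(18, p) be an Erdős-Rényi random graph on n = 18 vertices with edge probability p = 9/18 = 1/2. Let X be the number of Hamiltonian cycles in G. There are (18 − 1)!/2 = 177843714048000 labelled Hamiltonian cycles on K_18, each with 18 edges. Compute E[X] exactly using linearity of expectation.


K_18 has (18 − 1)!/2 = 177843714048000 labelled Hamiltonian cycles.
For each such Hamiltonian cycle H, let X_H = 1 if all 18 edges of H are present in G. Then P[X_H = 1] = p^{18} = (1/2)^{18} = 1/262144.
By linearity: E[X] = Σ_H E[X_H] = 177843714048000 · p^{18} = 177843714048000 · 1/262144 = 10854718875/16.
Numerically: E[X] ≈ 6.784e+08.

E[X] = 177843714048000 · (1/2)^{18} = 10854718875/16 ≈ 6.784e+08.


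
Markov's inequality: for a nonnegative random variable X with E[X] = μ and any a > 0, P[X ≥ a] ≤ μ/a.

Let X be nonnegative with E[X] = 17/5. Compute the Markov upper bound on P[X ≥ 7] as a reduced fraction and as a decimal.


μ = E[X] = 17/5, a = 7.
Markov: P[X ≥ 7] ≤ μ/a = (17/5)/7 = 17/35.
Numerically: ≈ 0.48571.
(Since a = 7 > μ = 3.40000, the bound 17/35 is < 1 and informative.)

P[X ≥ 7] ≤ 17/35 ≈ 0.48571.


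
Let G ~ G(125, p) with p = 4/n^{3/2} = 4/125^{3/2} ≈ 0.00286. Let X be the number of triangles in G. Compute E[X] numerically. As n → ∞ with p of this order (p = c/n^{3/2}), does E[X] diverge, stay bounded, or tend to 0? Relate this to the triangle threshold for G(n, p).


Number of potential triangles: C(125, 3) = 317750.
Each occurs with probability p³ ≈ (0.00286)³ ≈ 2.34469e-08.
By linearity: E[X] = C(125, 3)·p³ ≈ 317750 · 2.34469e-08 ≈ 0.007.
Since α = 3/2 > 1, p = c/n^{3/2} = o(1/n) is below the triangle threshold p ~ 1/n. Asymptotically E[X] ~ (c³/6)·n^{3(1−α)} = (4³/6)·n^{-1.5} → 0, so by Markov's inequality G has no triangles w.h.p.

E[X] ≈ 0.007; in regime p = Θ(1/n^{3/2}) E[X] tends to 0 (below the triangle threshold p ~ 1/n).


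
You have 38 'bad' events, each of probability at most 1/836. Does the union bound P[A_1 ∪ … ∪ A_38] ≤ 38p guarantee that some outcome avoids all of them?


Union bound: P[∪_{i=1}^{38} A_i] ≤ Σ_i P[A_i] ≤ 38·p = 38·(1/836) = 1/22.
Numerically: 1/22 ≈ 0.04545.
Is 1/22 < 1? YES.
Since P[∪ A_i] ≤ 1/22 < 1, the complement has P[∩ A_i^c] ≥ 1 − 1/22 = 21/22 > 0, so some outcome avoids every A_i.

38·p = 1/22 ≈ 0.04545; existence CERTIFIED by the union bound.


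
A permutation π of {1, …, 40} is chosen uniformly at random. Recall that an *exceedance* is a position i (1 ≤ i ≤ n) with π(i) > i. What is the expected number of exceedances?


Write X = Σ_{i=1}^{40} X_i, where X_i = 1_{π(i) > i}.
For each fixed i, π(i) is uniform over {1, …, 40} (marginal of a uniform permutation), so P[π(i) > i] = (n − i)/n. Summing: Σ_{i=1}^{40} (n − i)/n = (0 + 1 + … + 39)/40 = 40(40 − 1)/(2·40) = (40 − 1)/2.
Hence E[X] = Σ_{i=1}^{40} (40 − i)/40 = 39/2 ≈ 19.5000.

E[X] = 39/2 = 19.5000.


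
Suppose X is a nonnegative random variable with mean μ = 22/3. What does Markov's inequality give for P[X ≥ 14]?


μ = E[X] = 22/3, a = 14.
Markov: P[X ≥ 14] ≤ μ/a = (22/3)/14 = 11/21.
Numerically: ≈ 0.52381.
(Since a = 14 > μ = 7.33333, the bound 11/21 is < 1 and informative.)

P[X ≥ 14] ≤ 11/21 ≈ 0.52381.


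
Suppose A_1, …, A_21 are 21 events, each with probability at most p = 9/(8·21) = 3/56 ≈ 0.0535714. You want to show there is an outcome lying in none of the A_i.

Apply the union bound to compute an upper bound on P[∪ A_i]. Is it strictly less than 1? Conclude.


Union bound: P[∪_{i=1}^{21} A_i] ≤ Σ_i P[A_i] ≤ 21·p = 21·(3/56) = 9/8.
Numerically: 9/8 ≈ 1.1250000.
Is 9/8 < 1? NO.
Since the bound 9/8 is ≥ 1, the union bound is uninformative here; it does NOT by itself certify existence.

21·p = 9/8 ≈ 1.1250000; existence NOT certified by the union bound.


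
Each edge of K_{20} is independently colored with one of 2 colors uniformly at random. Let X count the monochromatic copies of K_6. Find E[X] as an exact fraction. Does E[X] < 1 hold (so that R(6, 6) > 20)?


E[X] = C(20, 6) · 2^{1 − 15} = 38760 · 2^{−14} = 38760/16384.
As a reduced fraction: E[X] = 4845/2048 ≈ 2.3657227.
Is E[X] < 1? NO.
Since E[X] ≥ 1, the first-moment bound is inconclusive at n = 20; it does NOT by itself certify R(6, 6) > 20.

E[X] = 4845/2048 ≈ 2.3657227; E[X] ≥ 1; first-moment method inconclusive here.


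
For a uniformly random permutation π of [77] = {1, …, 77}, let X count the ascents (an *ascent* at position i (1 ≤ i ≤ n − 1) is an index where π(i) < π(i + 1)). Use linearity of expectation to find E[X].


Write X = Σ X_I over i = 1, …, 76, with X_I the indicator of one ascent.
There are 76 indicators.
For each fixed i, the pair (π(i), π(i+1)) is a uniformly random ordered pair of distinct values from {1, …, 77}; by symmetry P[π(i) < π(i+1)] = 1/2.
By linearity: E[X] = 76 · (1/2) = (77 − 1) · (1/2) = 38 ≈ 38.000000.

E[X] = 38 = 38.000000.
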